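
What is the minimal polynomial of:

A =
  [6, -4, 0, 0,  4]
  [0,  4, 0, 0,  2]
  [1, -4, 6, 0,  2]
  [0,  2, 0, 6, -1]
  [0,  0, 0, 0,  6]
x^3 - 16*x^2 + 84*x - 144

The characteristic polynomial is χ_A(x) = (x - 6)^4*(x - 4), so the eigenvalues are known. The minimal polynomial is
  m_A(x) = Π_λ (x − λ)^{k_λ}
where k_λ is the size of the *largest* Jordan block for λ (equivalently, the smallest k with (A − λI)^k v = 0 for every generalised eigenvector v of λ).

  λ = 4: largest Jordan block has size 1, contributing (x − 4)
  λ = 6: largest Jordan block has size 2, contributing (x − 6)^2

So m_A(x) = (x - 6)^2*(x - 4) = x^3 - 16*x^2 + 84*x - 144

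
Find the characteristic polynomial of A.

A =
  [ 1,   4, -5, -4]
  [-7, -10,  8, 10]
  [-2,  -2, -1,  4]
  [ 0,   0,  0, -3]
x^4 + 13*x^3 + 63*x^2 + 135*x + 108

Expanding det(x·I − A) (e.g. by cofactor expansion or by noting that A is similar to its Jordan form J, which has the same characteristic polynomial as A) gives
  χ_A(x) = x^4 + 13*x^3 + 63*x^2 + 135*x + 108
which factors as (x + 3)^3*(x + 4). The eigenvalues (with algebraic multiplicities) are λ = -4 with multiplicity 1, λ = -3 with multiplicity 3.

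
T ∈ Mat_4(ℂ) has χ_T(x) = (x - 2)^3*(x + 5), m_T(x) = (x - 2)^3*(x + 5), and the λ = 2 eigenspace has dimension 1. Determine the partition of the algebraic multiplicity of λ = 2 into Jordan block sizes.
Block sizes for λ = 2: [3]

Step 1 — from the characteristic polynomial, algebraic multiplicity of λ = 2 is 3. From dim ker(T − (2)·I) = 1, there are exactly 1 Jordan blocks for λ = 2.
Step 2 — from the minimal polynomial, the factor (x − 2)^3 tells us the largest block for λ = 2 has size 3.
Step 3 — with total size 3, 1 blocks, and largest block 3, the block sizes (in nonincreasing order) are [3].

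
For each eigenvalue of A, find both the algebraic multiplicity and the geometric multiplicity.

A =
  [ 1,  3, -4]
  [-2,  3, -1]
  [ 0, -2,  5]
λ = 3: alg = 3, geom = 1

Step 1 — factor the characteristic polynomial to read off the algebraic multiplicities:
  χ_A(x) = (x - 3)^3

Step 2 — compute geometric multiplicities via the rank-nullity identity g(λ) = n − rank(A − λI):
  rank(A − (3)·I) = 2, so dim ker(A − (3)·I) = n − 2 = 1

Summary:
  λ = 3: algebraic multiplicity = 3, geometric multiplicity = 1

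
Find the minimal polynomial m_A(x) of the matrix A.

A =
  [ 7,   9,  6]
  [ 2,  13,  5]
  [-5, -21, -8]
x^3 - 12*x^2 + 48*x - 64

The characteristic polynomial is χ_A(x) = (x - 4)^3, so the eigenvalues are known. The minimal polynomial is
  m_A(x) = Π_λ (x − λ)^{k_λ}
where k_λ is the size of the *largest* Jordan block for λ (equivalently, the smallest k with (A − λI)^k v = 0 for every generalised eigenvector v of λ).

  λ = 4: largest Jordan block has size 3, contributing (x − 4)^3

So m_A(x) = (x - 4)^3 = x^3 - 12*x^2 + 48*x - 64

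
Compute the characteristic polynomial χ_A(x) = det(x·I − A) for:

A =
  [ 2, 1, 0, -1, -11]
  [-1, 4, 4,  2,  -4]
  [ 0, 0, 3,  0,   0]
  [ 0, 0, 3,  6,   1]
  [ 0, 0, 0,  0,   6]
x^5 - 21*x^4 + 171*x^3 - 675*x^2 + 1296*x - 972

Expanding det(x·I − A) (e.g. by cofactor expansion or by noting that A is similar to its Jordan form J, which has the same characteristic polynomial as A) gives
  χ_A(x) = x^5 - 21*x^4 + 171*x^3 - 675*x^2 + 1296*x - 972
which factors as (x - 6)^2*(x - 3)^3. The eigenvalues (with algebraic multiplicities) are λ = 3 with multiplicity 3, λ = 6 with multiplicity 2.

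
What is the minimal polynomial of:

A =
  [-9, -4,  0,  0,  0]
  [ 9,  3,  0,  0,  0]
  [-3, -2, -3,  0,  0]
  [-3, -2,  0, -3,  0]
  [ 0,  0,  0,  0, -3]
x^2 + 6*x + 9

The characteristic polynomial is χ_A(x) = (x + 3)^5, so the eigenvalues are known. The minimal polynomial is
  m_A(x) = Π_λ (x − λ)^{k_λ}
where k_λ is the size of the *largest* Jordan block for λ (equivalently, the smallest k with (A − λI)^k v = 0 for every generalised eigenvector v of λ).

  λ = -3: largest Jordan block has size 2, contributing (x + 3)^2

So m_A(x) = (x + 3)^2 = x^2 + 6*x + 9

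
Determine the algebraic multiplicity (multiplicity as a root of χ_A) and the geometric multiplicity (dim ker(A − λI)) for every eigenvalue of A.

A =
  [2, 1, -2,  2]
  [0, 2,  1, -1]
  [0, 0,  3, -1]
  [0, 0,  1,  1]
λ = 2: alg = 4, geom = 2

Step 1 — factor the characteristic polynomial to read off the algebraic multiplicities:
  χ_A(x) = (x - 2)^4

Step 2 — compute geometric multiplicities via the rank-nullity identity g(λ) = n − rank(A − λI):
  rank(A − (2)·I) = 2, so dim ker(A − (2)·I) = n − 2 = 2

Summary:
  λ = 2: algebraic multiplicity = 4, geometric multiplicity = 2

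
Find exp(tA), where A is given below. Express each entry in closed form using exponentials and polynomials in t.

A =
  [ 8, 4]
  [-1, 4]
e^{tA} =
  [2*t*exp(6*t) + exp(6*t), 4*t*exp(6*t)]
  [-t*exp(6*t), -2*t*exp(6*t) + exp(6*t)]

Strategy: write A = P · J · P⁻¹ where J is a Jordan canonical form, so e^{tA} = P · e^{tJ} · P⁻¹, and e^{tJ} can be computed block-by-block.

A has Jordan form
J =
  [6, 1]
  [0, 6]
(up to reordering of blocks).

Per-block formulas:
  For a 2×2 Jordan block J_2(6): exp(t · J_2(6)) = e^(6t)·(I + t·N), where N is the 2×2 nilpotent shift.

After assembling e^{tJ} and conjugating by P, we get:

e^{tA} =
  [2*t*exp(6*t) + exp(6*t), 4*t*exp(6*t)]
  [-t*exp(6*t), -2*t*exp(6*t) + exp(6*t)]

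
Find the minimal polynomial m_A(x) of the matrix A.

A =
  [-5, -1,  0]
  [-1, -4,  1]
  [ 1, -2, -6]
x^3 + 15*x^2 + 75*x + 125

The characteristic polynomial is χ_A(x) = (x + 5)^3, so the eigenvalues are known. The minimal polynomial is
  m_A(x) = Π_λ (x − λ)^{k_λ}
where k_λ is the size of the *largest* Jordan block for λ (equivalently, the smallest k with (A − λI)^k v = 0 for every generalised eigenvector v of λ).

  λ = -5: largest Jordan block has size 3, contributing (x + 5)^3

So m_A(x) = (x + 5)^3 = x^3 + 15*x^2 + 75*x + 125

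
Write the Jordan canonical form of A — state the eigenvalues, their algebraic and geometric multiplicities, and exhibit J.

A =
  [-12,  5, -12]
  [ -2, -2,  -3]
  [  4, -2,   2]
J_3(-4)

The characteristic polynomial is
  det(x·I − A) = x^3 + 12*x^2 + 48*x + 64 = (x + 4)^3

Eigenvalues and multiplicities (the geometric multiplicity of λ is n − rank(A − λI), which equals the number of Jordan blocks for λ):
  λ = -4: algebraic multiplicity = 3, geometric multiplicity = 1

Determining the block sizes for each eigenvalue:
  λ = -4: one block (gm = 1), so the single block has size am = 3 → block sizes [3]

Assembling the blocks gives a Jordan form
J =
  [-4,  1,  0]
  [ 0, -4,  1]
  [ 0,  0, -4]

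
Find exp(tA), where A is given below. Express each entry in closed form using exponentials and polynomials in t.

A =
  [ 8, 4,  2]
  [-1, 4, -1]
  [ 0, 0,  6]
e^{tA} =
  [2*t*exp(6*t) + exp(6*t), 4*t*exp(6*t), 2*t*exp(6*t)]
  [-t*exp(6*t), -2*t*exp(6*t) + exp(6*t), -t*exp(6*t)]
  [0, 0, exp(6*t)]

Strategy: write A = P · J · P⁻¹ where J is a Jordan canonical form, so e^{tA} = P · e^{tJ} · P⁻¹, and e^{tJ} can be computed block-by-block.

A has Jordan form
J =
  [6, 1, 0]
  [0, 6, 0]
  [0, 0, 6]
(up to reordering of blocks).

Per-block formulas:
  For a 2×2 Jordan block J_2(6): exp(t · J_2(6)) = e^(6t)·(I + t·N), where N is the 2×2 nilpotent shift.
  For a 1×1 block at λ = 6: exp(t · [6]) = [e^(6t)].

After assembling e^{tJ} and conjugating by P, we get:

e^{tA} =
  [2*t*exp(6*t) + exp(6*t), 4*t*exp(6*t), 2*t*exp(6*t)]
  [-t*exp(6*t), -2*t*exp(6*t) + exp(6*t), -t*exp(6*t)]
  [0, 0, exp(6*t)]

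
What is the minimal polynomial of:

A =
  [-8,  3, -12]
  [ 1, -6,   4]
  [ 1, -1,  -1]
x^2 + 10*x + 25

The characteristic polynomial is χ_A(x) = (x + 5)^3, so the eigenvalues are known. The minimal polynomial is
  m_A(x) = Π_λ (x − λ)^{k_λ}
where k_λ is the size of the *largest* Jordan block for λ (equivalently, the smallest k with (A − λI)^k v = 0 for every generalised eigenvector v of λ).

  λ = -5: largest Jordan block has size 2, contributing (x + 5)^2

So m_A(x) = (x + 5)^2 = x^2 + 10*x + 25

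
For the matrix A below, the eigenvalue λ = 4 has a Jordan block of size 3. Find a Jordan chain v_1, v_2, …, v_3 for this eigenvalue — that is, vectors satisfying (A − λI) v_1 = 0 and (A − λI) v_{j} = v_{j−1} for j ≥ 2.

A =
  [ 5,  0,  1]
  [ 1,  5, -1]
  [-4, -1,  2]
A Jordan chain for λ = 4 of length 3:
v_1 = (-3, 6, 3)ᵀ
v_2 = (1, 1, -4)ᵀ
v_3 = (1, 0, 0)ᵀ

Let N = A − (4)·I. We want v_3 with N^3 v_3 = 0 but N^2 v_3 ≠ 0; then v_{j-1} := N · v_j for j = 3, …, 2.

Pick v_3 = (1, 0, 0)ᵀ.
Then v_2 = N · v_3 = (1, 1, -4)ᵀ.
Then v_1 = N · v_2 = (-3, 6, 3)ᵀ.

Sanity check: (A − (4)·I) v_1 = (0, 0, 0)ᵀ = 0. ✓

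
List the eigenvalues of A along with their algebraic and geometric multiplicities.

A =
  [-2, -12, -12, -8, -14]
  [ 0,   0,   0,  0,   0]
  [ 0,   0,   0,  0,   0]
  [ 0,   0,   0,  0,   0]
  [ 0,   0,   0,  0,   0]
λ = -2: alg = 1, geom = 1; λ = 0: alg = 4, geom = 4

Step 1 — factor the characteristic polynomial to read off the algebraic multiplicities:
  χ_A(x) = x^4*(x + 2)

Step 2 — compute geometric multiplicities via the rank-nullity identity g(λ) = n − rank(A − λI):
  rank(A − (-2)·I) = 4, so dim ker(A − (-2)·I) = n − 4 = 1
  rank(A − (0)·I) = 1, so dim ker(A − (0)·I) = n − 1 = 4

Summary:
  λ = -2: algebraic multiplicity = 1, geometric multiplicity = 1
  λ = 0: algebraic multiplicity = 4, geometric multiplicity = 4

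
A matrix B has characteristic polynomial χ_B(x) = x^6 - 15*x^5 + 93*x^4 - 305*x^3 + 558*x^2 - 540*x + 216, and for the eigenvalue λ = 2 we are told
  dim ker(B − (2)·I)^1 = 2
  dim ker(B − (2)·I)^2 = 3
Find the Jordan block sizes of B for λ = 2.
Block sizes for λ = 2: [2, 1]

From the dimensions of kernels of powers, the number of Jordan blocks of size at least j is d_j − d_{j−1} where d_j = dim ker(N^j) (with d_0 = 0). Computing the differences gives [2, 1].
The number of blocks of size exactly k is (#blocks of size ≥ k) − (#blocks of size ≥ k + 1), so the partition is: 1 block(s) of size 1, 1 block(s) of size 2.
In nonincreasing order the block sizes are [2, 1].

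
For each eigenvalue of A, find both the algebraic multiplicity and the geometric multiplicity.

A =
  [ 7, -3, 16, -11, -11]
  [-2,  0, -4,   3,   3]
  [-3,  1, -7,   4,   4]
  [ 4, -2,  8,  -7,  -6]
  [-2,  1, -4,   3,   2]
λ = -1: alg = 5, geom = 3

Step 1 — factor the characteristic polynomial to read off the algebraic multiplicities:
  χ_A(x) = (x + 1)^5

Step 2 — compute geometric multiplicities via the rank-nullity identity g(λ) = n − rank(A − λI):
  rank(A − (-1)·I) = 2, so dim ker(A − (-1)·I) = n − 2 = 3

Summary:
  λ = -1: algebraic multiplicity = 5, geometric multiplicity = 3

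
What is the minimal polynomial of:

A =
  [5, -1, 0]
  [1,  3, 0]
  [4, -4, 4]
x^2 - 8*x + 16

The characteristic polynomial is χ_A(x) = (x - 4)^3, so the eigenvalues are known. The minimal polynomial is
  m_A(x) = Π_λ (x − λ)^{k_λ}
where k_λ is the size of the *largest* Jordan block for λ (equivalently, the smallest k with (A − λI)^k v = 0 for every generalised eigenvector v of λ).

  λ = 4: largest Jordan block has size 2, contributing (x − 4)^2

So m_A(x) = (x - 4)^2 = x^2 - 8*x + 16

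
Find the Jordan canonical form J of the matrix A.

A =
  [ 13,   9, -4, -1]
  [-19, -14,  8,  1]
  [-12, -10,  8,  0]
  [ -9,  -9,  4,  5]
J_1(0) ⊕ J_3(4)

The characteristic polynomial is
  det(x·I − A) = x^4 - 12*x^3 + 48*x^2 - 64*x = x*(x - 4)^3

Eigenvalues and multiplicities (the geometric multiplicity of λ is n − rank(A − λI), which equals the number of Jordan blocks for λ):
  λ = 0: algebraic multiplicity = 1, geometric multiplicity = 1
  λ = 4: algebraic multiplicity = 3, geometric multiplicity = 1

Determining the block sizes for each eigenvalue:
  λ = 0: one block (gm = 1), so the single block has size am = 1 → block sizes [1]
  λ = 4: one block (gm = 1), so the single block has size am = 3 → block sizes [3]

Assembling the blocks gives a Jordan form
J =
  [0, 0, 0, 0]
  [0, 4, 1, 0]
  [0, 0, 4, 1]
  [0, 0, 0, 4]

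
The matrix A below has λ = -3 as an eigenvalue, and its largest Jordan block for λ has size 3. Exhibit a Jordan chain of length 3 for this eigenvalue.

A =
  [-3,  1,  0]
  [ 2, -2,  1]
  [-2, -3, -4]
A Jordan chain for λ = -3 of length 3:
v_1 = (2, 0, -4)ᵀ
v_2 = (0, 2, -2)ᵀ
v_3 = (1, 0, 0)ᵀ

Let N = A − (-3)·I. We want v_3 with N^3 v_3 = 0 but N^2 v_3 ≠ 0; then v_{j-1} := N · v_j for j = 3, …, 2.

Pick v_3 = (1, 0, 0)ᵀ.
Then v_2 = N · v_3 = (0, 2, -2)ᵀ.
Then v_1 = N · v_2 = (2, 0, -4)ᵀ.

Sanity check: (A − (-3)·I) v_1 = (0, 0, 0)ᵀ = 0. ✓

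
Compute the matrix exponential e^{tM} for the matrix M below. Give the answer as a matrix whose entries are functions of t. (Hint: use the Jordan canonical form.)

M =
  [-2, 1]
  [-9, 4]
e^{tM} =
  [-3*t*exp(t) + exp(t), t*exp(t)]
  [-9*t*exp(t), 3*t*exp(t) + exp(t)]

Strategy: write M = P · J · P⁻¹ where J is a Jordan canonical form, so e^{tM} = P · e^{tJ} · P⁻¹, and e^{tJ} can be computed block-by-block.

M has Jordan form
J =
  [1, 1]
  [0, 1]
(up to reordering of blocks).

Per-block formulas:
  For a 2×2 Jordan block J_2(1): exp(t · J_2(1)) = e^(1t)·(I + t·N), where N is the 2×2 nilpotent shift.

After assembling e^{tJ} and conjugating by P, we get:

e^{tM} =
  [-3*t*exp(t) + exp(t), t*exp(t)]
  [-9*t*exp(t), 3*t*exp(t) + exp(t)]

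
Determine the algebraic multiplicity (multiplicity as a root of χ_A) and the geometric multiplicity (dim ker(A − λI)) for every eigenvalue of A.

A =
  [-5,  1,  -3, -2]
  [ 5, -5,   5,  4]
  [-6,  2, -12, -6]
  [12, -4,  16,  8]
λ = -4: alg = 3, geom = 2; λ = -2: alg = 1, geom = 1

Step 1 — factor the characteristic polynomial to read off the algebraic multiplicities:
  χ_A(x) = (x + 2)*(x + 4)^3

Step 2 — compute geometric multiplicities via the rank-nullity identity g(λ) = n − rank(A − λI):
  rank(A − (-4)·I) = 2, so dim ker(A − (-4)·I) = n − 2 = 2
  rank(A − (-2)·I) = 3, so dim ker(A − (-2)·I) = n − 3 = 1

Summary:
  λ = -4: algebraic multiplicity = 3, geometric multiplicity = 2
  λ = -2: algebraic multiplicity = 1, geometric multiplicity = 1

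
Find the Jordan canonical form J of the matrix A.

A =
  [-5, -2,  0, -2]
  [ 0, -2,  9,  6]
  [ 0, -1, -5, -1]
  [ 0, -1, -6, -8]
J_3(-5) ⊕ J_1(-5)

The characteristic polynomial is
  det(x·I − A) = x^4 + 20*x^3 + 150*x^2 + 500*x + 625 = (x + 5)^4

Eigenvalues and multiplicities (the geometric multiplicity of λ is n − rank(A − λI), which equals the number of Jordan blocks for λ):
  λ = -5: algebraic multiplicity = 4, geometric multiplicity = 2

Determining the block sizes for each eigenvalue:
  λ = -5: with am = 4 and gm = 2, the partition is not yet determined (e.g. several partitions of 4 into 2 parts exist). Let N = A − (-5)·I. Computing rank(N^1) = 2, rank(N^2) = 1, rank(N^3) = 0; the number of blocks of size ≥ j is rank(N^{j−1}) − rank(N^j), giving [2, 1, 1]. So we have 1 block(s) of size 3, 1 block(s) of size 1 → block sizes [3, 1]

Assembling the blocks gives a Jordan form
J =
  [-5,  1,  0,  0]
  [ 0, -5,  1,  0]
  [ 0,  0, -5,  0]
  [ 0,  0,  0, -5]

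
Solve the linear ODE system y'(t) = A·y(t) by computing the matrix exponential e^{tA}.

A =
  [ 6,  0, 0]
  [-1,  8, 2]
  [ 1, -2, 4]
e^{tA} =
  [exp(6*t), 0, 0]
  [-t*exp(6*t), 2*t*exp(6*t) + exp(6*t), 2*t*exp(6*t)]
  [t*exp(6*t), -2*t*exp(6*t), -2*t*exp(6*t) + exp(6*t)]

Strategy: write A = P · J · P⁻¹ where J is a Jordan canonical form, so e^{tA} = P · e^{tJ} · P⁻¹, and e^{tJ} can be computed block-by-block.

A has Jordan form
J =
  [6, 1, 0]
  [0, 6, 0]
  [0, 0, 6]
(up to reordering of blocks).

Per-block formulas:
  For a 2×2 Jordan block J_2(6): exp(t · J_2(6)) = e^(6t)·(I + t·N), where N is the 2×2 nilpotent shift.
  For a 1×1 block at λ = 6: exp(t · [6]) = [e^(6t)].

After assembling e^{tJ} and conjugating by P, we get:

e^{tA} =
  [exp(6*t), 0, 0]
  [-t*exp(6*t), 2*t*exp(6*t) + exp(6*t), 2*t*exp(6*t)]
  [t*exp(6*t), -2*t*exp(6*t), -2*t*exp(6*t) + exp(6*t)]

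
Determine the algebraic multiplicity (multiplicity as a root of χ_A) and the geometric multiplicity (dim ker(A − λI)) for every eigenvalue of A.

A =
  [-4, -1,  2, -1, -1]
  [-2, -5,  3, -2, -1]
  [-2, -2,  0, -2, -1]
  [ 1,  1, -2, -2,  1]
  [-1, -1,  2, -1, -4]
λ = -3: alg = 5, geom = 3

Step 1 — factor the characteristic polynomial to read off the algebraic multiplicities:
  χ_A(x) = (x + 3)^5

Step 2 — compute geometric multiplicities via the rank-nullity identity g(λ) = n − rank(A − λI):
  rank(A − (-3)·I) = 2, so dim ker(A − (-3)·I) = n − 2 = 3

Summary:
  λ = -3: algebraic multiplicity = 5, geometric multiplicity = 3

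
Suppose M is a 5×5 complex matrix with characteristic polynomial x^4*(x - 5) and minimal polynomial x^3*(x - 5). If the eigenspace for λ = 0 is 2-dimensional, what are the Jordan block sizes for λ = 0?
Block sizes for λ = 0: [3, 1]

Step 1 — from the characteristic polynomial, algebraic multiplicity of λ = 0 is 4. From dim ker(M − (0)·I) = 2, there are exactly 2 Jordan blocks for λ = 0.
Step 2 — from the minimal polynomial, the factor (x − 0)^3 tells us the largest block for λ = 0 has size 3.
Step 3 — with total size 4, 2 blocks, and largest block 3, the block sizes (in nonincreasing order) are [3, 1].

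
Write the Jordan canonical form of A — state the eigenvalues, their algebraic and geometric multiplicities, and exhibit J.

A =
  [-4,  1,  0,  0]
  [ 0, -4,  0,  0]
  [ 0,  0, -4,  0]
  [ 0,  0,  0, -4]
J_2(-4) ⊕ J_1(-4) ⊕ J_1(-4)

The characteristic polynomial is
  det(x·I − A) = x^4 + 16*x^3 + 96*x^2 + 256*x + 256 = (x + 4)^4

Eigenvalues and multiplicities (the geometric multiplicity of λ is n − rank(A − λI), which equals the number of Jordan blocks for λ):
  λ = -4: algebraic multiplicity = 4, geometric multiplicity = 3

Determining the block sizes for each eigenvalue:
  λ = -4: 3 blocks summing to 4 forces exactly one block of size 2 and the rest size 1 → block sizes [2, 1, 1]

Assembling the blocks gives a Jordan form
J =
  [-4,  1,  0,  0]
  [ 0, -4,  0,  0]
  [ 0,  0, -4,  0]
  [ 0,  0,  0, -4]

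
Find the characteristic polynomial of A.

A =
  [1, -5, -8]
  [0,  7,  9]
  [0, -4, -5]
x^3 - 3*x^2 + 3*x - 1

Expanding det(x·I − A) (e.g. by cofactor expansion or by noting that A is similar to its Jordan form J, which has the same characteristic polynomial as A) gives
  χ_A(x) = x^3 - 3*x^2 + 3*x - 1
which factors as (x - 1)^3. The eigenvalues (with algebraic multiplicities) are λ = 1 with multiplicity 3.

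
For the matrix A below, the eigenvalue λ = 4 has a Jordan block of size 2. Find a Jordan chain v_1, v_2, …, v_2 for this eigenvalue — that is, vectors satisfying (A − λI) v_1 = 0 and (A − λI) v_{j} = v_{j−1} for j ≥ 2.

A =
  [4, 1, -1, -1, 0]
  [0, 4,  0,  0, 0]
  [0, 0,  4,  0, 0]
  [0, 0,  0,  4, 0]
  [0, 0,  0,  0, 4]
A Jordan chain for λ = 4 of length 2:
v_1 = (1, 0, 0, 0, 0)ᵀ
v_2 = (0, 1, 0, 0, 0)ᵀ

Let N = A − (4)·I. We want v_2 with N^2 v_2 = 0 but N^1 v_2 ≠ 0; then v_{j-1} := N · v_j for j = 2, …, 2.

Pick v_2 = (0, 1, 0, 0, 0)ᵀ.
Then v_1 = N · v_2 = (1, 0, 0, 0, 0)ᵀ.

Sanity check: (A − (4)·I) v_1 = (0, 0, 0, 0, 0)ᵀ = 0. ✓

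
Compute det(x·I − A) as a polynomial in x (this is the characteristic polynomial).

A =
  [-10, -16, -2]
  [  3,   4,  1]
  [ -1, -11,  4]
x^3 + 2*x^2 - 7*x + 4

Expanding det(x·I − A) (e.g. by cofactor expansion or by noting that A is similar to its Jordan form J, which has the same characteristic polynomial as A) gives
  χ_A(x) = x^3 + 2*x^2 - 7*x + 4
which factors as (x - 1)^2*(x + 4). The eigenvalues (with algebraic multiplicities) are λ = -4 with multiplicity 1, λ = 1 with multiplicity 2.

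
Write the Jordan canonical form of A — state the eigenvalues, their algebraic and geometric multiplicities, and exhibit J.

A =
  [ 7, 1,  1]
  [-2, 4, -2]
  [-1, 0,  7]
J_3(6)

The characteristic polynomial is
  det(x·I − A) = x^3 - 18*x^2 + 108*x - 216 = (x - 6)^3

Eigenvalues and multiplicities (the geometric multiplicity of λ is n − rank(A − λI), which equals the number of Jordan blocks for λ):
  λ = 6: algebraic multiplicity = 3, geometric multiplicity = 1

Determining the block sizes for each eigenvalue:
  λ = 6: one block (gm = 1), so the single block has size am = 3 → block sizes [3]

Assembling the blocks gives a Jordan form
J =
  [6, 1, 0]
  [0, 6, 1]
  [0, 0, 6]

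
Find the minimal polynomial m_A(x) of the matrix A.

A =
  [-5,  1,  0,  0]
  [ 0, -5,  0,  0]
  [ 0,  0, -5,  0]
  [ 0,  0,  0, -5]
x^2 + 10*x + 25

The characteristic polynomial is χ_A(x) = (x + 5)^4, so the eigenvalues are known. The minimal polynomial is
  m_A(x) = Π_λ (x − λ)^{k_λ}
where k_λ is the size of the *largest* Jordan block for λ (equivalently, the smallest k with (A − λI)^k v = 0 for every generalised eigenvector v of λ).

  λ = -5: largest Jordan block has size 2, contributing (x + 5)^2

So m_A(x) = (x + 5)^2 = x^2 + 10*x + 25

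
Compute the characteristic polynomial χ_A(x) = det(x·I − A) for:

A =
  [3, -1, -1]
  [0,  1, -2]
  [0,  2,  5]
x^3 - 9*x^2 + 27*x - 27

Expanding det(x·I − A) (e.g. by cofactor expansion or by noting that A is similar to its Jordan form J, which has the same characteristic polynomial as A) gives
  χ_A(x) = x^3 - 9*x^2 + 27*x - 27
which factors as (x - 3)^3. The eigenvalues (with algebraic multiplicities) are λ = 3 with multiplicity 3.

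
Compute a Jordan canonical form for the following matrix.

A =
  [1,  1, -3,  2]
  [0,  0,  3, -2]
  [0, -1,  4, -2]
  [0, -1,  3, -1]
J_2(1) ⊕ J_1(1) ⊕ J_1(1)

The characteristic polynomial is
  det(x·I − A) = x^4 - 4*x^3 + 6*x^2 - 4*x + 1 = (x - 1)^4

Eigenvalues and multiplicities (the geometric multiplicity of λ is n − rank(A − λI), which equals the number of Jordan blocks for λ):
  λ = 1: algebraic multiplicity = 4, geometric multiplicity = 3

Determining the block sizes for each eigenvalue:
  λ = 1: 3 blocks summing to 4 forces exactly one block of size 2 and the rest size 1 → block sizes [2, 1, 1]

Assembling the blocks gives a Jordan form
J =
  [1, 1, 0, 0]
  [0, 1, 0, 0]
  [0, 0, 1, 0]
  [0, 0, 0, 1]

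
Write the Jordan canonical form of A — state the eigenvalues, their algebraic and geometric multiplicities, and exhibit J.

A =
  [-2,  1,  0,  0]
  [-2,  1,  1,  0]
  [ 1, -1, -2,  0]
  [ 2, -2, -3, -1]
J_3(-1) ⊕ J_1(-1)

The characteristic polynomial is
  det(x·I − A) = x^4 + 4*x^3 + 6*x^2 + 4*x + 1 = (x + 1)^4

Eigenvalues and multiplicities (the geometric multiplicity of λ is n − rank(A − λI), which equals the number of Jordan blocks for λ):
  λ = -1: algebraic multiplicity = 4, geometric multiplicity = 2

Determining the block sizes for each eigenvalue:
  λ = -1: with am = 4 and gm = 2, the partition is not yet determined (e.g. several partitions of 4 into 2 parts exist). Let N = A − (-1)·I. Computing rank(N^1) = 2, rank(N^2) = 1, rank(N^3) = 0; the number of blocks of size ≥ j is rank(N^{j−1}) − rank(N^j), giving [2, 1, 1]. So we have 1 block(s) of size 3, 1 block(s) of size 1 → block sizes [3, 1]

Assembling the blocks gives a Jordan form
J =
  [-1,  1,  0,  0]
  [ 0, -1,  1,  0]
  [ 0,  0, -1,  0]
  [ 0,  0,  0, -1]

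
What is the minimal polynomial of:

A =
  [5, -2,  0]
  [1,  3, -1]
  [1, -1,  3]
x^3 - 11*x^2 + 40*x - 48

The characteristic polynomial is χ_A(x) = (x - 4)^2*(x - 3), so the eigenvalues are known. The minimal polynomial is
  m_A(x) = Π_λ (x − λ)^{k_λ}
where k_λ is the size of the *largest* Jordan block for λ (equivalently, the smallest k with (A − λI)^k v = 0 for every generalised eigenvector v of λ).

  λ = 3: largest Jordan block has size 1, contributing (x − 3)
  λ = 4: largest Jordan block has size 2, contributing (x − 4)^2

So m_A(x) = (x - 4)^2*(x - 3) = x^3 - 11*x^2 + 40*x - 48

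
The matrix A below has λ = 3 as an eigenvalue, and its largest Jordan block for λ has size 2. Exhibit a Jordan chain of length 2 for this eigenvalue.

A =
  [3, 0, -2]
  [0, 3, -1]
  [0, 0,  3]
A Jordan chain for λ = 3 of length 2:
v_1 = (-2, -1, 0)ᵀ
v_2 = (0, 0, 1)ᵀ

Let N = A − (3)·I. We want v_2 with N^2 v_2 = 0 but N^1 v_2 ≠ 0; then v_{j-1} := N · v_j for j = 2, …, 2.

Pick v_2 = (0, 0, 1)ᵀ.
Then v_1 = N · v_2 = (-2, -1, 0)ᵀ.

Sanity check: (A − (3)·I) v_1 = (0, 0, 0)ᵀ = 0. ✓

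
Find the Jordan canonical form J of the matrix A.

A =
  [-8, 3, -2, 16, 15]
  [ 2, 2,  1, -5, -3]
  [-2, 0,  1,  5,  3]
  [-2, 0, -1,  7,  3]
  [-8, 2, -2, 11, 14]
J_2(2) ⊕ J_1(2) ⊕ J_2(5)

The characteristic polynomial is
  det(x·I − A) = x^5 - 16*x^4 + 97*x^3 - 278*x^2 + 380*x - 200 = (x - 5)^2*(x - 2)^3

Eigenvalues and multiplicities (the geometric multiplicity of λ is n − rank(A − λI), which equals the number of Jordan blocks for λ):
  λ = 2: algebraic multiplicity = 3, geometric multiplicity = 2
  λ = 5: algebraic multiplicity = 2, geometric multiplicity = 1

Determining the block sizes for each eigenvalue:
  λ = 2: 2 blocks summing to 3 forces exactly one block of size 2 and the rest size 1 → block sizes [2, 1]
  λ = 5: one block (gm = 1), so the single block has size am = 2 → block sizes [2]

Assembling the blocks gives a Jordan form
J =
  [2, 1, 0, 0, 0]
  [0, 2, 0, 0, 0]
  [0, 0, 2, 0, 0]
  [0, 0, 0, 5, 1]
  [0, 0, 0, 0, 5]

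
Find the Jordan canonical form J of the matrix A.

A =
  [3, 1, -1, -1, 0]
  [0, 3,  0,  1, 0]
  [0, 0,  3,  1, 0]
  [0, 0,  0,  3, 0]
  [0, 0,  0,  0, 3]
J_2(3) ⊕ J_2(3) ⊕ J_1(3)

The characteristic polynomial is
  det(x·I − A) = x^5 - 15*x^4 + 90*x^3 - 270*x^2 + 405*x - 243 = (x - 3)^5

Eigenvalues and multiplicities (the geometric multiplicity of λ is n − rank(A − λI), which equals the number of Jordan blocks for λ):
  λ = 3: algebraic multiplicity = 5, geometric multiplicity = 3

Determining the block sizes for each eigenvalue:
  λ = 3: with am = 5 and gm = 3, the partition is not yet determined (e.g. several partitions of 5 into 3 parts exist). Let N = A − (3)·I. Computing rank(N^1) = 2, rank(N^2) = 0; the number of blocks of size ≥ j is rank(N^{j−1}) − rank(N^j), giving [3, 2]. So we have 2 block(s) of size 2, 1 block(s) of size 1 → block sizes [2, 2, 1]

Assembling the blocks gives a Jordan form
J =
  [3, 1, 0, 0, 0]
  [0, 3, 0, 0, 0]
  [0, 0, 3, 1, 0]
  [0, 0, 0, 3, 0]
  [0, 0, 0, 0, 3]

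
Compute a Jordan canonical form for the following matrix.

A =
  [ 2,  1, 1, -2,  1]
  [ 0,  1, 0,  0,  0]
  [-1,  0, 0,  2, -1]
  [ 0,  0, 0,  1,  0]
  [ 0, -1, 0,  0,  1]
J_2(1) ⊕ J_2(1) ⊕ J_1(1)

The characteristic polynomial is
  det(x·I − A) = x^5 - 5*x^4 + 10*x^3 - 10*x^2 + 5*x - 1 = (x - 1)^5

Eigenvalues and multiplicities (the geometric multiplicity of λ is n − rank(A − λI), which equals the number of Jordan blocks for λ):
  λ = 1: algebraic multiplicity = 5, geometric multiplicity = 3

Determining the block sizes for each eigenvalue:
  λ = 1: with am = 5 and gm = 3, the partition is not yet determined (e.g. several partitions of 5 into 3 parts exist). Let N = A − (1)·I. Computing rank(N^1) = 2, rank(N^2) = 0; the number of blocks of size ≥ j is rank(N^{j−1}) − rank(N^j), giving [3, 2]. So we have 2 block(s) of size 2, 1 block(s) of size 1 → block sizes [2, 2, 1]

Assembling the blocks gives a Jordan form
J =
  [1, 1, 0, 0, 0]
  [0, 1, 0, 0, 0]
  [0, 0, 1, 1, 0]
  [0, 0, 0, 1, 0]
  [0, 0, 0, 0, 1]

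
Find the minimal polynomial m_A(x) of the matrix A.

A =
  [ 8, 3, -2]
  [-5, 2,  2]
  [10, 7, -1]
x^3 - 9*x^2 + 27*x - 27

The characteristic polynomial is χ_A(x) = (x - 3)^3, so the eigenvalues are known. The minimal polynomial is
  m_A(x) = Π_λ (x − λ)^{k_λ}
where k_λ is the size of the *largest* Jordan block for λ (equivalently, the smallest k with (A − λI)^k v = 0 for every generalised eigenvector v of λ).

  λ = 3: largest Jordan block has size 3, contributing (x − 3)^3

So m_A(x) = (x - 3)^3 = x^3 - 9*x^2 + 27*x - 27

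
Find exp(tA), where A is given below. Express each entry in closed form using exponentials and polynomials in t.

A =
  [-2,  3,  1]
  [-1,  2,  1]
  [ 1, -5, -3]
e^{tA} =
  [-t^2*exp(-t)/2 - t*exp(-t) + exp(-t), t^2*exp(-t)/2 + 3*t*exp(-t), t*exp(-t)]
  [-t^2*exp(-t)/2 - t*exp(-t), t^2*exp(-t)/2 + 3*t*exp(-t) + exp(-t), t*exp(-t)]
  [t^2*exp(-t) + t*exp(-t), -t^2*exp(-t) - 5*t*exp(-t), -2*t*exp(-t) + exp(-t)]

Strategy: write A = P · J · P⁻¹ where J is a Jordan canonical form, so e^{tA} = P · e^{tJ} · P⁻¹, and e^{tJ} can be computed block-by-block.

A has Jordan form
J =
  [-1,  1,  0]
  [ 0, -1,  1]
  [ 0,  0, -1]
(up to reordering of blocks).

Per-block formulas:
  For a 3×3 Jordan block J_3(-1): exp(t · J_3(-1)) = e^(-1t)·(I + t·N + (t^2/2)·N^2), where N is the 3×3 nilpotent shift.

After assembling e^{tJ} and conjugating by P, we get:

e^{tA} =
  [-t^2*exp(-t)/2 - t*exp(-t) + exp(-t), t^2*exp(-t)/2 + 3*t*exp(-t), t*exp(-t)]
  [-t^2*exp(-t)/2 - t*exp(-t), t^2*exp(-t)/2 + 3*t*exp(-t) + exp(-t), t*exp(-t)]
  [t^2*exp(-t) + t*exp(-t), -t^2*exp(-t) - 5*t*exp(-t), -2*t*exp(-t) + exp(-t)]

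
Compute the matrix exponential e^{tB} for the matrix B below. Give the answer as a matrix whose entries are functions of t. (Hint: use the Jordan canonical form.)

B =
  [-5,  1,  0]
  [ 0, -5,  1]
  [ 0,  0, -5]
e^{tB} =
  [exp(-5*t), t*exp(-5*t), t^2*exp(-5*t)/2]
  [0, exp(-5*t), t*exp(-5*t)]
  [0, 0, exp(-5*t)]

Strategy: write B = P · J · P⁻¹ where J is a Jordan canonical form, so e^{tB} = P · e^{tJ} · P⁻¹, and e^{tJ} can be computed block-by-block.

B has Jordan form
J =
  [-5,  1,  0]
  [ 0, -5,  1]
  [ 0,  0, -5]
(up to reordering of blocks).

Per-block formulas:
  For a 3×3 Jordan block J_3(-5): exp(t · J_3(-5)) = e^(-5t)·(I + t·N + (t^2/2)·N^2), where N is the 3×3 nilpotent shift.

After assembling e^{tJ} and conjugating by P, we get:

e^{tB} =
  [exp(-5*t), t*exp(-5*t), t^2*exp(-5*t)/2]
  [0, exp(-5*t), t*exp(-5*t)]
  [0, 0, exp(-5*t)]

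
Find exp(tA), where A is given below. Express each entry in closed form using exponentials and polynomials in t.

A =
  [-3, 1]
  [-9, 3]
e^{tA} =
  [1 - 3*t, t]
  [-9*t, 3*t + 1]

Strategy: write A = P · J · P⁻¹ where J is a Jordan canonical form, so e^{tA} = P · e^{tJ} · P⁻¹, and e^{tJ} can be computed block-by-block.

A has Jordan form
J =
  [0, 1]
  [0, 0]
(up to reordering of blocks).

Per-block formulas:
  For a 2×2 Jordan block J_2(0): exp(t · J_2(0)) = e^(0t)·(I + t·N), where N is the 2×2 nilpotent shift.

After assembling e^{tJ} and conjugating by P, we get:

e^{tA} =
  [1 - 3*t, t]
  [-9*t, 3*t + 1]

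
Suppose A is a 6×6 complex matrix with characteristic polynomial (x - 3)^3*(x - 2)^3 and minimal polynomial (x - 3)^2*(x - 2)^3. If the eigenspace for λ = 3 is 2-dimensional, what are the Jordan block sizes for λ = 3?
Block sizes for λ = 3: [2, 1]

Step 1 — from the characteristic polynomial, algebraic multiplicity of λ = 3 is 3. From dim ker(A − (3)·I) = 2, there are exactly 2 Jordan blocks for λ = 3.
Step 2 — from the minimal polynomial, the factor (x − 3)^2 tells us the largest block for λ = 3 has size 2.
Step 3 — with total size 3, 2 blocks, and largest block 2, the block sizes (in nonincreasing order) are [2, 1].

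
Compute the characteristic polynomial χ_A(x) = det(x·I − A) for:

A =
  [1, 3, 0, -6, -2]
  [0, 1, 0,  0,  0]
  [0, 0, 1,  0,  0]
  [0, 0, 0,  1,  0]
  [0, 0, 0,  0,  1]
x^5 - 5*x^4 + 10*x^3 - 10*x^2 + 5*x - 1

Expanding det(x·I − A) (e.g. by cofactor expansion or by noting that A is similar to its Jordan form J, which has the same characteristic polynomial as A) gives
  χ_A(x) = x^5 - 5*x^4 + 10*x^3 - 10*x^2 + 5*x - 1
which factors as (x - 1)^5. The eigenvalues (with algebraic multiplicities) are λ = 1 with multiplicity 5.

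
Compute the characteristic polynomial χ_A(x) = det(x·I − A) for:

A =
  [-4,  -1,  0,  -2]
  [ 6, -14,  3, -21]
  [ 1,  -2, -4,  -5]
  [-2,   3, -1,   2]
x^4 + 20*x^3 + 150*x^2 + 500*x + 625

Expanding det(x·I − A) (e.g. by cofactor expansion or by noting that A is similar to its Jordan form J, which has the same characteristic polynomial as A) gives
  χ_A(x) = x^4 + 20*x^3 + 150*x^2 + 500*x + 625
which factors as (x + 5)^4. The eigenvalues (with algebraic multiplicities) are λ = -5 with multiplicity 4.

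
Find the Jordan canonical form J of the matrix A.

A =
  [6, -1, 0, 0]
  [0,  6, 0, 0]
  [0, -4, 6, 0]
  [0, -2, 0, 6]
J_2(6) ⊕ J_1(6) ⊕ J_1(6)

The characteristic polynomial is
  det(x·I − A) = x^4 - 24*x^3 + 216*x^2 - 864*x + 1296 = (x - 6)^4

Eigenvalues and multiplicities (the geometric multiplicity of λ is n − rank(A − λI), which equals the number of Jordan blocks for λ):
  λ = 6: algebraic multiplicity = 4, geometric multiplicity = 3

Determining the block sizes for each eigenvalue:
  λ = 6: 3 blocks summing to 4 forces exactly one block of size 2 and the rest size 1 → block sizes [2, 1, 1]

Assembling the blocks gives a Jordan form
J =
  [6, 1, 0, 0]
  [0, 6, 0, 0]
  [0, 0, 6, 0]
  [0, 0, 0, 6]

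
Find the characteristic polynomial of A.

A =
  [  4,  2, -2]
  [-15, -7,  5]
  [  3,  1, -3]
x^3 + 6*x^2 + 12*x + 8

Expanding det(x·I − A) (e.g. by cofactor expansion or by noting that A is similar to its Jordan form J, which has the same characteristic polynomial as A) gives
  χ_A(x) = x^3 + 6*x^2 + 12*x + 8
which factors as (x + 2)^3. The eigenvalues (with algebraic multiplicities) are λ = -2 with multiplicity 3.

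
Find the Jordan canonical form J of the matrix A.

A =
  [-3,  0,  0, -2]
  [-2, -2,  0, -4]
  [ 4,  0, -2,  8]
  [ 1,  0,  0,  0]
J_1(-2) ⊕ J_1(-2) ⊕ J_1(-2) ⊕ J_1(-1)

The characteristic polynomial is
  det(x·I − A) = x^4 + 7*x^3 + 18*x^2 + 20*x + 8 = (x + 1)*(x + 2)^3

Eigenvalues and multiplicities (the geometric multiplicity of λ is n − rank(A − λI), which equals the number of Jordan blocks for λ):
  λ = -2: algebraic multiplicity = 3, geometric multiplicity = 3
  λ = -1: algebraic multiplicity = 1, geometric multiplicity = 1

Determining the block sizes for each eigenvalue:
  λ = -2: gm = am = 3, so every block has size 1 → block sizes [1, 1, 1]
  λ = -1: one block (gm = 1), so the single block has size am = 1 → block sizes [1]

Assembling the blocks gives a Jordan form
J =
  [-2,  0,  0,  0]
  [ 0, -2,  0,  0]
  [ 0,  0, -2,  0]
  [ 0,  0,  0, -1]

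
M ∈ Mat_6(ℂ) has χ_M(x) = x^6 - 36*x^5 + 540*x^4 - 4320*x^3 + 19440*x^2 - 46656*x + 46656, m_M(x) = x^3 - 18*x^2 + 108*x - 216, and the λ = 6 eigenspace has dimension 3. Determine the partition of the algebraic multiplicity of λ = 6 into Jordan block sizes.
Block sizes for λ = 6: [3, 2, 1]

Step 1 — from the characteristic polynomial, algebraic multiplicity of λ = 6 is 6. From dim ker(M − (6)·I) = 3, there are exactly 3 Jordan blocks for λ = 6.
Step 2 — from the minimal polynomial, the factor (x − 6)^3 tells us the largest block for λ = 6 has size 3.
Step 3 — with total size 6, 3 blocks, and largest block 3, the block sizes (in nonincreasing order) are [3, 2, 1].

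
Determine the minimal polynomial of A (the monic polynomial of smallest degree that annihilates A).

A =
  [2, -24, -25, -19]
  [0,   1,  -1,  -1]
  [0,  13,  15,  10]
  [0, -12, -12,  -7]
x^4 - 11*x^3 + 42*x^2 - 68*x + 40

The characteristic polynomial is χ_A(x) = (x - 5)*(x - 2)^3, so the eigenvalues are known. The minimal polynomial is
  m_A(x) = Π_λ (x − λ)^{k_λ}
where k_λ is the size of the *largest* Jordan block for λ (equivalently, the smallest k with (A − λI)^k v = 0 for every generalised eigenvector v of λ).

  λ = 2: largest Jordan block has size 3, contributing (x − 2)^3
  λ = 5: largest Jordan block has size 1, contributing (x − 5)

So m_A(x) = (x - 5)*(x - 2)^3 = x^4 - 11*x^3 + 42*x^2 - 68*x + 40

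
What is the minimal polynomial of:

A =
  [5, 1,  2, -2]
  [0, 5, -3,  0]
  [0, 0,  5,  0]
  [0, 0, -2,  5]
x^3 - 15*x^2 + 75*x - 125

The characteristic polynomial is χ_A(x) = (x - 5)^4, so the eigenvalues are known. The minimal polynomial is
  m_A(x) = Π_λ (x − λ)^{k_λ}
where k_λ is the size of the *largest* Jordan block for λ (equivalently, the smallest k with (A − λI)^k v = 0 for every generalised eigenvector v of λ).

  λ = 5: largest Jordan block has size 3, contributing (x − 5)^3

So m_A(x) = (x - 5)^3 = x^3 - 15*x^2 + 75*x - 125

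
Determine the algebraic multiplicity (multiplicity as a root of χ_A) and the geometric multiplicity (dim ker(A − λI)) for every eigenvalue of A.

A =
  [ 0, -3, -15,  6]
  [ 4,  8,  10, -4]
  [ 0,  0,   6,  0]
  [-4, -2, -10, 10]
λ = 6: alg = 4, geom = 3

Step 1 — factor the characteristic polynomial to read off the algebraic multiplicities:
  χ_A(x) = (x - 6)^4

Step 2 — compute geometric multiplicities via the rank-nullity identity g(λ) = n − rank(A − λI):
  rank(A − (6)·I) = 1, so dim ker(A − (6)·I) = n − 1 = 3

Summary:
  λ = 6: algebraic multiplicity = 4, geometric multiplicity = 3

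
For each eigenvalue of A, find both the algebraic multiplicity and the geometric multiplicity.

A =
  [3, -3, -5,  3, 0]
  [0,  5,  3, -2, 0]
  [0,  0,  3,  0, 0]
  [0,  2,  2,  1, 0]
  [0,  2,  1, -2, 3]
λ = 3: alg = 5, geom = 3

Step 1 — factor the characteristic polynomial to read off the algebraic multiplicities:
  χ_A(x) = (x - 3)^5

Step 2 — compute geometric multiplicities via the rank-nullity identity g(λ) = n − rank(A − λI):
  rank(A − (3)·I) = 2, so dim ker(A − (3)·I) = n − 2 = 3

Summary:
  λ = 3: algebraic multiplicity = 5, geometric multiplicity = 3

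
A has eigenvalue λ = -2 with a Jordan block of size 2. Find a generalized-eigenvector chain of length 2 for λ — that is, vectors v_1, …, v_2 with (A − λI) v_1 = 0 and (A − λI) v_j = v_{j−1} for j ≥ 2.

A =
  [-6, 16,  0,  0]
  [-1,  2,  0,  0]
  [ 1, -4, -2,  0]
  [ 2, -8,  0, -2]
A Jordan chain for λ = -2 of length 2:
v_1 = (-4, -1, 1, 2)ᵀ
v_2 = (1, 0, 0, 0)ᵀ

Let N = A − (-2)·I. We want v_2 with N^2 v_2 = 0 but N^1 v_2 ≠ 0; then v_{j-1} := N · v_j for j = 2, …, 2.

Pick v_2 = (1, 0, 0, 0)ᵀ.
Then v_1 = N · v_2 = (-4, -1, 1, 2)ᵀ.

Sanity check: (A − (-2)·I) v_1 = (0, 0, 0, 0)ᵀ = 0. ✓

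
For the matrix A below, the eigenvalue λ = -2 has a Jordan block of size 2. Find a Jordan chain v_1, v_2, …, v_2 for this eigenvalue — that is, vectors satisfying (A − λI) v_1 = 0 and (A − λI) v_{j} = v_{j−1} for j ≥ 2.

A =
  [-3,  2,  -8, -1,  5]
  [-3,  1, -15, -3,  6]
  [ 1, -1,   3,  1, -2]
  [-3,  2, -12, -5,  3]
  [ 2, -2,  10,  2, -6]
A Jordan chain for λ = -2 of length 2:
v_1 = (-1, -3, 1, -3, 2)ᵀ
v_2 = (1, 0, 0, 0, 0)ᵀ

Let N = A − (-2)·I. We want v_2 with N^2 v_2 = 0 but N^1 v_2 ≠ 0; then v_{j-1} := N · v_j for j = 2, …, 2.

Pick v_2 = (1, 0, 0, 0, 0)ᵀ.
Then v_1 = N · v_2 = (-1, -3, 1, -3, 2)ᵀ.

Sanity check: (A − (-2)·I) v_1 = (0, 0, 0, 0, 0)ᵀ = 0. ✓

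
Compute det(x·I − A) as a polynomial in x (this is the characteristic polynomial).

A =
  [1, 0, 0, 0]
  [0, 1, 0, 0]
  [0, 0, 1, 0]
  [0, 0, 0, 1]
x^4 - 4*x^3 + 6*x^2 - 4*x + 1

Expanding det(x·I − A) (e.g. by cofactor expansion or by noting that A is similar to its Jordan form J, which has the same characteristic polynomial as A) gives
  χ_A(x) = x^4 - 4*x^3 + 6*x^2 - 4*x + 1
which factors as (x - 1)^4. The eigenvalues (with algebraic multiplicities) are λ = 1 with multiplicity 4.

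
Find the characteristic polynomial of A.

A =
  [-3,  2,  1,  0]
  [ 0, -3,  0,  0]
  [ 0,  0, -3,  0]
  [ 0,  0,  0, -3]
x^4 + 12*x^3 + 54*x^2 + 108*x + 81

Expanding det(x·I − A) (e.g. by cofactor expansion or by noting that A is similar to its Jordan form J, which has the same characteristic polynomial as A) gives
  χ_A(x) = x^4 + 12*x^3 + 54*x^2 + 108*x + 81
which factors as (x + 3)^4. The eigenvalues (with algebraic multiplicities) are λ = -3 with multiplicity 4.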